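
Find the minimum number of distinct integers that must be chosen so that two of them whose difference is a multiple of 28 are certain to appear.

29

Integers whose pairwise differences are multiples of 28 are exactly those sharing a remainder mod 28. The 28 residue classes mod 28 are the pigeonholes.
With 28 integers one could put 1 in each residue class and have no class reach 2.
The 29th integer pushes some class to 2, so 28·1 + 1 = 29.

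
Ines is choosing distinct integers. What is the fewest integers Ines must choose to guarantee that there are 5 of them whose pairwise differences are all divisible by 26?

Integers whose pairwise differences are multiples of 26 are exactly those sharing a remainder mod 26. The 26 residue classes mod 26 are the pigeonholes.
With 104 integers one could put 4 in each residue class and have no class reach 5.
The 105th integer pushes some class to 5, so 26·4 + 1 = 105.

105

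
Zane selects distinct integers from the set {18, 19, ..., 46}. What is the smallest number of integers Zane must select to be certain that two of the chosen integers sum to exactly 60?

18

A set avoiding the sum 60 can contain at most one of each pair {x, 60−x}, plus the 5 elements whose complement lies outside the range or equal to its own complement.
The integers 30, …, 46 (17 of them) are such a set: any two sum to at least 30+31 = 61 > 60.
Any 18th integer completes one of the 12 pairs, so 18 choices force a sum of 60.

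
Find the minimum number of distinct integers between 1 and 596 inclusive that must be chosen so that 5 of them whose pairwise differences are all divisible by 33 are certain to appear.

133

Integers whose pairwise differences are multiples of 33 are exactly those sharing a remainder mod 33. By the pigeonhole principle, the 33 residue classes mod 33 are the pigeonholes.
With 132 integers one could put 4 in each residue class and have no class reach 5.
The 133rd integer pushes some class to 5, so 33·4 + 1 = 133.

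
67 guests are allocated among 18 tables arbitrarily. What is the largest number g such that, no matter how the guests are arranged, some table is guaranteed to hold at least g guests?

The 18 tables are the holes and the 67 guests are the pigeons.
If every table held at most 3 guests, the total would be at most 18 × 3 = 54, which is less than 67.
So some table holds at least ⌈67/18⌉ = 4 guests.

4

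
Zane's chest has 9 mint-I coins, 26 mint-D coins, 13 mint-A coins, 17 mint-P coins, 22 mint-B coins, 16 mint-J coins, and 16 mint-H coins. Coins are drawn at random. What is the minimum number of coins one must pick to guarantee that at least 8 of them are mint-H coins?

111

In the worst case for collecting mint-H coins, every non-mint-H coin comes out first.
There are 9 + 26 + 13 + 17 + 22 + 16 = 103 non-mint-H coins altogether.
After those, each further coin must be mint-H, so 103 + 8 = 111 draws guarantee 8 mint-H coins.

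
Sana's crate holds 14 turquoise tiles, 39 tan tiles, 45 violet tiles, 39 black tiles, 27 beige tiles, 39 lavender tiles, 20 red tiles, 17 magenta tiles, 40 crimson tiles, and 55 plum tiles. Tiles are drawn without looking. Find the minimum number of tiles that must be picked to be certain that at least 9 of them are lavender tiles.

In the worst case for collecting lavender tiles, every non-lavender tile comes out first.
There are 14 + 39 + 45 + 39 + 27 + 20 + 17 + 40 + 55 = 296 non-lavender tiles altogether.
After those, each further tile must be lavender, so 296 + 9 = 305 draws guarantee 9 lavender tiles.

305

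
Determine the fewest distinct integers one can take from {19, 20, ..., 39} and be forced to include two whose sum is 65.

15

A set avoiding the sum 65 can contain at most one of each pair {x, 65−x}, plus the 7 elements whose complement lies outside the range.
The integers 19, …, 32 (14 of them) are such a set: any two sum to at least 19+20 = 39 and at most 31+32 = 63 < 65.
By the pigeonhole principle, any 15th integer completes one of the 7 pairs, so 15 choices force a sum of 65.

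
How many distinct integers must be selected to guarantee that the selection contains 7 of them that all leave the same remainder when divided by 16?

Pigeonhole: the 16 residue classes mod 16 are the pigeonholes.
With 96 integers one could put 6 in each residue class and have no class reach 7.
The 97th integer pushes some class to 7, so 16·6 + 1 = 97.

97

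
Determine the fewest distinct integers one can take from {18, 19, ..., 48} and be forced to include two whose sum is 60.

Group the elements by complementary pair {x, 60−x}: {18,42}, {19,41}, {20,40}, …, giving 12 two-element pairs; the single value 30 (it cannot pair with itself since the integers are distinct); and 6 integers whose partner 60−x falls outside [18,48].
By the pigeonhole principle, treating each of those 19 groups as a pigeonhole, one can pick one integer per group — 19 integers — with no two summing to 60.
The 20th integer lands in an occupied pair, forcing a sum of 60.

20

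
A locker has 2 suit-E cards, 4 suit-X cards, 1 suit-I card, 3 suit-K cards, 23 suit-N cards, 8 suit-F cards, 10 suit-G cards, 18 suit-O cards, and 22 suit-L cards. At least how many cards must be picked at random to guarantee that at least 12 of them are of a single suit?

Pigeonhole: put each drawn card into a box by suit. The largest draw with every box below 12 takes min(count, 11) from each suit; suits with fewer than 11 contribute all they have.
Σ min(cᵢ, 11) = 2 + 4 + 1 + 3 + 11 + 8 + 10 + 11 + 11 = 61.
Draw number 61 + 1 = 62 must push one box to 12.

62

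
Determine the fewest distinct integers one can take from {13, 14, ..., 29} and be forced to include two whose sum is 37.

12

A set avoiding the sum 37 can contain at most one of each pair {x, 37−x}, plus the 5 elements whose complement lies outside the range.
The integers 19, …, 29 (11 of them) are such a set: any two sum to at least 19+20 = 39 > 37.
Any 12th integer completes one of the 6 pairs, so 12 choices force a sum of 37.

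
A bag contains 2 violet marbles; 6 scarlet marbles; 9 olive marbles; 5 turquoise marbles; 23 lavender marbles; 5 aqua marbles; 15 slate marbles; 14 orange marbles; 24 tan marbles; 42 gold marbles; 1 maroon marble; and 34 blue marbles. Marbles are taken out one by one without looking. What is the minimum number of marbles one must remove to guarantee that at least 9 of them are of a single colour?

76

An adversary could hand out at most 8 marbles per colour (5 colours run out sooner): 2 + 6 + 8 + 5 + 8 + 5 + 8 + 8 + 8 + 8 + 1 + 8 = 75 marbles and still no colour has 9.
By pigeonhole, one more marble lands in a colour already at 8, so 76 draws are enough and 75 are not.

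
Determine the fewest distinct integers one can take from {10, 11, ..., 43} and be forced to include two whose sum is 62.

A set avoiding the sum 62 can contain at most one of each pair {x, 62−x}, plus the 10 elements whose complement lies outside the range or equal to its own complement.
The integers 10, …, 31 (22 of them) are such a set: any two sum to at least 10+11 = 21 and at most 30+31 = 61 < 62.
Any 23rd integer completes one of the 12 pairs, so 23 choices force a sum of 62.

23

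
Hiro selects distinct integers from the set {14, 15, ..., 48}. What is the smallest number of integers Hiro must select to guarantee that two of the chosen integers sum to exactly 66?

21

Group the elements by complementary pair {x, 66−x}: {18,48}, {19,47}, {20,46}, …, giving 15 two-element pairs, the single value 33 (it cannot pair with itself since the integers are distinct), and 4 integers whose partner 66−x falls outside [14,48].
By the pigeonhole principle, treating each of those 20 groups as a pigeonhole, one can pick one integer per group — 20 integers — with no two summing to 66.
The 21st integer lands in an occupied pair, forcing a sum of 66.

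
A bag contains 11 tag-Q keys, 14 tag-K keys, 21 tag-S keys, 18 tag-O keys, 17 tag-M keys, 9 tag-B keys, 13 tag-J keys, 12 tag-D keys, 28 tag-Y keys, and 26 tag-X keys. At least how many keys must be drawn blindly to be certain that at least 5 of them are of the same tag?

41

By pigeonhole, put each drawn key into a box by tag. The largest draw with every box below 5 takes min(count, 4) from each tag.
Σ min(cᵢ, 4) = 4 + 4 + 4 + 4 + 4 + 4 + 4 + 4 + 4 + 4 = 40.
Draw number 40 + 1 = 41 must push one box to 5.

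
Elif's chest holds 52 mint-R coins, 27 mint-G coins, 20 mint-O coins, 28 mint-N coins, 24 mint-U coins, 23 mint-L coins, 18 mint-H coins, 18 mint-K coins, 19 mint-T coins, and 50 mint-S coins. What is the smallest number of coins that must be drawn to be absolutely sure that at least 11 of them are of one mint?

101

An adversary could hand out at most 10 coins per mint: 10 + 10 + 10 + 10 + 10 + 10 + 10 + 10 + 10 + 10 = 100 coins and still no mint has 11.
By pigeonhole, one more coin lands in a mint already at 10, so 101 draws are enough and 100 are not.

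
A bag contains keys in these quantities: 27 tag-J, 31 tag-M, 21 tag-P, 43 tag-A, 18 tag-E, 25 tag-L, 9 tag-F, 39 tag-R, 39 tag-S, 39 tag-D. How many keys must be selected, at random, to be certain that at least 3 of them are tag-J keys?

267

In the worst case for collecting tag-J keys, every non-tag-J key comes out first.
There are 31 + 21 + 43 + 18 + 25 + 9 + 39 + 39 + 39 = 264 non-tag-J keys altogether.
After those, each further key must be tag-J, so 264 + 3 = 267 draws guarantee 3 tag-J keys.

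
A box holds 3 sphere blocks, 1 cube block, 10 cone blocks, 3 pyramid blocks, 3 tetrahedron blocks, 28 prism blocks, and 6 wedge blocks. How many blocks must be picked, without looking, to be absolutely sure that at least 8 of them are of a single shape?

An adversary could hand out at most 7 blocks per shape (5 shapes run out sooner): 3 + 1 + 7 + 3 + 3 + 7 + 6 = 30 blocks and still no shape has 8.
Pigeonhole: one more block lands in a shape already at 7, so 31 draws are enough and 30 are not.

31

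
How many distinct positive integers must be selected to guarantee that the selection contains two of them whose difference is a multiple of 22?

23

Integers whose pairwise differences are multiples of 22 are exactly those sharing a remainder mod 22. By pigeonhole, the 22 residue classes mod 22 are the pigeonholes.
With 22 integers one could put 1 in each residue class and have no class reach 2.
The 23rd integer pushes some class to 2, so 22·1 + 1 = 23.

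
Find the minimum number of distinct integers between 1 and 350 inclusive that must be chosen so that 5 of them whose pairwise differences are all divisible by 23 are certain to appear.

93

Integers whose pairwise differences are multiples of 23 are exactly those sharing a remainder mod 23. The 23 residue classes mod 23 are the pigeonholes.
With 92 integers one could put 4 in each residue class and have no class reach 5.
The 93rd integer pushes some class to 5, so 23·4 + 1 = 93.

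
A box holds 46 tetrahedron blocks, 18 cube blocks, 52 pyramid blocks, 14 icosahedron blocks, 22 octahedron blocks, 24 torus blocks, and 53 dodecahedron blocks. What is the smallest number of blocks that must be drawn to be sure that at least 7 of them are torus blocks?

212

In the worst case for collecting torus blocks, every non-torus block comes out first.
There are 46 + 18 + 52 + 14 + 22 + 53 = 205 non-torus blocks altogether.
After those, each further block must be torus, so 205 + 7 = 212 draws guarantee 7 torus blocks.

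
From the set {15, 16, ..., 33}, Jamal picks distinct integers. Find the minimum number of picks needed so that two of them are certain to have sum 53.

13

Two chosen integers sum to 53 exactly when both halves of some pair {x, 53−x} with 20 ≤ x ≤ 53−x ≤ 33 are chosen — 7 such pairs.
The remaining 5 elements (those with no distinct partner in range) can never complete a 53-sum, so the worst case takes all of them and one from each pair: 5 + 7 = 12.
The 13th integer has to be the second member of some pair, so 12 + 1 = 13.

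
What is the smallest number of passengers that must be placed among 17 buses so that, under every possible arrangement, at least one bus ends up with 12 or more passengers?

188

With 187 passengers one could put exactly 11 in each of the 17 buses, and no bus would reach 12.
By the pigeonhole principle, one more passenger must land in a bus that already has 11, giving it 12.
So 17 × 11 + 1 = 188 passengers are required.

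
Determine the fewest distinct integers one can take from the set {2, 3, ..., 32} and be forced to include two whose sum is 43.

Two chosen integers sum to 43 exactly when both halves of some pair {x, 43−x} with 11 ≤ x ≤ 43−x ≤ 32 are chosen — 11 such pairs.
The remaining 9 elements (those with no distinct partner in range) can never complete a 43-sum, so the worst case takes all of them and one from each pair: 9 + 11 = 20.
The 21st integer has to be the second member of some pair, so 20 + 1 = 21.

21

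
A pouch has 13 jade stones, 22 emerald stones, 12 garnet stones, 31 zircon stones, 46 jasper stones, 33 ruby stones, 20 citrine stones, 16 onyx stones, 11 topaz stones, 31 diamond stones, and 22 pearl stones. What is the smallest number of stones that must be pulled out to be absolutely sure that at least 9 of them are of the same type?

An adversary could hand out at most 8 stones per type: 8 + 8 + 8 + 8 + 8 + 8 + 8 + 8 + 8 + 8 + 8 = 88 stones and still no type has 9.
By the pigeonhole principle, one more stone lands in a type already at 8, so 89 draws are enough and 88 are not.

89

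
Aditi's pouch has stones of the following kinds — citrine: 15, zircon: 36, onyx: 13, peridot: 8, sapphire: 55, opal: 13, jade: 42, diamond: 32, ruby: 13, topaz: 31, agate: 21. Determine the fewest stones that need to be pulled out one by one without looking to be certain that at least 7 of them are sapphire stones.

231

In the worst case for collecting sapphire stones, every non-sapphire stone comes out first.
There are 15 + 36 + 13 + 8 + 13 + 42 + 32 + 13 + 31 + 21 = 224 non-sapphire stones altogether.
After those, each further stone must be sapphire, so 224 + 7 = 231 draws guarantee 7 sapphire stones.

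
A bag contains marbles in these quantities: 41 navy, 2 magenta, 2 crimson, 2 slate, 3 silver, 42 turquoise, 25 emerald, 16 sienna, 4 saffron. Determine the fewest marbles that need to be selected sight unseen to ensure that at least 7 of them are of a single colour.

The 9 colours are the holes; the marbles drawn are the pigeons.
To avoid 7 of any one colour, the worst case takes at most 6 of each colour, or every marble of a colour that has fewer than 6.
That gives 6 + 2 + 2 + 2 + 3 + 6 + 6 + 6 + 4 = 37 marbles with no colour reaching 7.
The next marble forces some colour to 7, so 37 + 1 = 38.

38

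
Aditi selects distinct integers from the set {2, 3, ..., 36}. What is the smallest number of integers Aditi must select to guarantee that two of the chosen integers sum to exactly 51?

25

Two chosen integers sum to 51 exactly when both halves of some pair {x, 51−x} with 15 ≤ x ≤ 51−x ≤ 36 are chosen — 11 such pairs.
The remaining 13 elements (those with no distinct partner in range) can never complete a 51-sum, so the worst case takes all of them and one from each pair: 13 + 11 = 24.
By the pigeonhole principle, the 25th integer has to be the second member of some pair, so 24 + 1 = 25.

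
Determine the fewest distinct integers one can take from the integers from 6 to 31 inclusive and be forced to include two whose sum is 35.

15

Group the elements by complementary pair {x, 35−x}: {6,29}, {7,28}, {8,27}, …, giving 12 two-element pairs and 2 integers whose partner 35−x falls outside [6,31].
By pigeonhole, treating each of those 14 groups as a pigeonhole, one can pick one integer per group — 14 integers — with no two summing to 35.
The 15th integer lands in an occupied pair, forcing a sum of 35.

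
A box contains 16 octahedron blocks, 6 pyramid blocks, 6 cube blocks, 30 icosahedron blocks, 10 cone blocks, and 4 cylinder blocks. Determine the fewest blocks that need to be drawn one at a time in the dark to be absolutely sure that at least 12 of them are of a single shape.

Pigeonhole: the 6 shapes are the holes; the blocks drawn are the pigeons.
To avoid 12 of any one shape, the worst case takes at most 11 of each shape, or every block of a shape that has fewer than 11.
That gives 11 + 6 + 6 + 11 + 10 + 4 = 48 blocks with no shape reaching 12.
The next block forces some shape to 12, so 48 + 1 = 49.

49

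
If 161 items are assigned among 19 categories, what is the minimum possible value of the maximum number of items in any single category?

9

The 19 categories are the holes and the 161 items are the pigeons.
If every category held at most 8 items, the total would be at most 19 × 8 = 152, which is less than 161.
So some category holds at least ⌈161/19⌉ = 9 items.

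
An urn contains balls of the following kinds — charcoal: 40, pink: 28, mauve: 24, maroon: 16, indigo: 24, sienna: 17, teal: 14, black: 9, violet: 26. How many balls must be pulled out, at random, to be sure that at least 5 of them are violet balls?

177

In the worst case for collecting violet balls, every non-violet ball comes out first.
There are 40 + 28 + 24 + 16 + 24 + 17 + 14 + 9 = 172 non-violet balls altogether.
After those, each further ball must be violet, so 172 + 5 = 177 draws guarantee 5 violet balls.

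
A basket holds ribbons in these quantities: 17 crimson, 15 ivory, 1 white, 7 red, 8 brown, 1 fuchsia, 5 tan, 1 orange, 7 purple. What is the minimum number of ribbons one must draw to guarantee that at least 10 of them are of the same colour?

Put each drawn ribbon into a box by colour. The largest draw with every box below 10 takes min(count, 9) from each colour; colours with fewer than 9 contribute all they have.
Σ min(cᵢ, 9) = 9 + 9 + 1 + 7 + 8 + 1 + 5 + 1 + 7 = 48.
Draw number 48 + 1 = 49 must push one box to 10.

49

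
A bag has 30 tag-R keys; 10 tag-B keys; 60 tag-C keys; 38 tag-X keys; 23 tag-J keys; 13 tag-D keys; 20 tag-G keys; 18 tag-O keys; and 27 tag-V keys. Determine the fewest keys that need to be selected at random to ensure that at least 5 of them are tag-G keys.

224

In the worst case for collecting tag-G keys, every non-tag-G key comes out first.
There are 30 + 10 + 60 + 38 + 23 + 13 + 18 + 27 = 219 non-tag-G keys altogether.
After those, each further key must be tag-G, so 219 + 5 = 224 draws guarantee 5 tag-G keys.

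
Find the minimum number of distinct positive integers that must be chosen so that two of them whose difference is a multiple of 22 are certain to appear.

23

Integers whose pairwise differences are multiples of 22 are exactly those sharing a remainder mod 22. Pigeonhole: the 22 residue classes mod 22 are the pigeonholes.
With 22 integers one could put 1 in each residue class and have no class reach 2.
The 23rd integer pushes some class to 2, so 22·1 + 1 = 23.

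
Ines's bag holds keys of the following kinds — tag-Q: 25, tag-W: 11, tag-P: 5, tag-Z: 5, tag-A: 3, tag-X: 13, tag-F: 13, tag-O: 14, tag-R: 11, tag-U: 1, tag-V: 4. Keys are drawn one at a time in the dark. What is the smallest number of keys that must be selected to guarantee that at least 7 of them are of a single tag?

By the pigeonhole principle, put each drawn key into a box by tag. The largest draw with every box below 7 takes min(count, 6) from each tag; tags with fewer than 6 contribute all they have.
Σ min(cᵢ, 6) = 6 + 6 + 5 + 5 + 3 + 6 + 6 + 6 + 6 + 1 + 4 = 54.
Draw number 54 + 1 = 55 must push one box to 7.

55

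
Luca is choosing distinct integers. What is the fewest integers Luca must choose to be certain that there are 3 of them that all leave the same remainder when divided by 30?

By the pigeonhole principle, the 30 residue classes mod 30 are the pigeonholes.
With 60 integers one could put 2 in each residue class and have no class reach 3.
The 61st integer pushes some class to 3, so 30·2 + 1 = 61.

61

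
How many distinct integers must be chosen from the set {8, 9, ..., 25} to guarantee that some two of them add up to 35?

Two chosen integers sum to 35 exactly when both halves of some pair {x, 35−x} with 10 ≤ x ≤ 35−x ≤ 25 are chosen — 8 such pairs.
The remaining 2 elements (those with no distinct partner in range) can never complete a 35-sum, so the worst case takes all of them and one from each pair: 2 + 8 = 10.
By pigeonhole, the 11th integer has to be the second member of some pair, so 10 + 1 = 11.

11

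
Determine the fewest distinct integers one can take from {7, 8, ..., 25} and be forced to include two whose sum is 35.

12

A set avoiding the sum 35 can contain at most one of each pair {x, 35−x}, plus the 3 elements whose complement lies outside the range.
The integers 7, …, 17 (11 of them) are such a set: any two sum to at least 7+8 = 15 and at most 16+17 = 33 < 35.
Any 12th integer completes one of the 8 pairs, so 12 choices force a sum of 35.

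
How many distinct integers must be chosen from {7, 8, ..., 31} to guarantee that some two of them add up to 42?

16

Group the elements by complementary pair {x, 42−x}: {11,31}, {12,30}, {13,29}, …, giving 10 two-element pairs, the single value 21 (it cannot pair with itself since the integers are distinct), and 4 integers whose partner 42−x falls outside [7,31].
Treating each of those 15 groups as a pigeonhole, one can pick one integer per group — 15 integers — with no two summing to 42.
The 16th integer lands in an occupied pair, forcing a sum of 42.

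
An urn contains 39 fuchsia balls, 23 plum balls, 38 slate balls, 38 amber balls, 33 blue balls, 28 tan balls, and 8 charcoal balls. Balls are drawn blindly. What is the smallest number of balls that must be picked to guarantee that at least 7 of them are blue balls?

In the worst case for collecting blue balls, every non-blue ball comes out first.
There are 39 + 23 + 38 + 38 + 28 + 8 = 174 non-blue balls altogether.
After those, each further ball must be blue, so 174 + 7 = 181 draws guarantee 7 blue balls.

181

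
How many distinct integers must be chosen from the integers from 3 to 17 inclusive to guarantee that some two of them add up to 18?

A set avoiding the sum 18 can contain at most one of each pair {x, 18−x}, plus the 3 elements whose complement lies outside the range or equal to its own complement.
The integers 9, …, 17 (9 of them) are such a set: any two sum to at least 9+10 = 19 > 18.
Any 10th integer completes one of the 6 pairs, so 10 choices force a sum of 18.

10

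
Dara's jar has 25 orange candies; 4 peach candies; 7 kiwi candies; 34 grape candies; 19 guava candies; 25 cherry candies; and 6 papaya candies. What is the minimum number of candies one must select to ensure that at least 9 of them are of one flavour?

50

The 7 flavours are the holes; the candies drawn are the pigeons.
To avoid 9 of any one flavour, the worst case takes at most 8 of each flavour, or every candy of a flavour that has fewer than 8.
That gives 8 + 4 + 7 + 8 + 8 + 8 + 6 = 49 candies with no flavour reaching 9.
The next candy forces some flavour to 9, so 49 + 1 = 50.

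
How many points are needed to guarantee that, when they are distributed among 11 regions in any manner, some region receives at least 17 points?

With 176 points one could put exactly 16 in each of the 11 regions, and no region would reach 17.
One more point must land in a region that already has 16, giving it 17.
So 11 × 16 + 1 = 177 points are required.

177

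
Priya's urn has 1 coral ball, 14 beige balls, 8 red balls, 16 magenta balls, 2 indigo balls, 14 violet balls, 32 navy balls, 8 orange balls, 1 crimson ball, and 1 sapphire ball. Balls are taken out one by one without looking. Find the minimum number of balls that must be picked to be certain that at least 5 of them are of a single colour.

An adversary could hand out at most 4 balls per colour (4 colours run out sooner): 1 + 4 + 4 + 4 + 2 + 4 + 4 + 4 + 1 + 1 = 29 balls and still no colour has 5.
One more ball lands in a colour already at 4, so 30 draws are enough and 29 are not.

30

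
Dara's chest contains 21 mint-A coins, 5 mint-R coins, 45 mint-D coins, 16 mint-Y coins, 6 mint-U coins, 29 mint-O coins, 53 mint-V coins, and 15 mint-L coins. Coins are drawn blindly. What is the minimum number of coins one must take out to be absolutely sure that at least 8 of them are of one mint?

54

An adversary could hand out at most 7 coins per mint (mint-R, mint-U run out sooner): 7 + 5 + 7 + 7 + 6 + 7 + 7 + 7 = 53 coins and still no mint has 8.
Pigeonhole: one more coin lands in a mint already at 7, so 54 draws are enough and 53 are not.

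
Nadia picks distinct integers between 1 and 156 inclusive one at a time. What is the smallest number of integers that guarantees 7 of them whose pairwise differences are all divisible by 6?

Integers whose pairwise differences are multiples of 6 are exactly those sharing a remainder mod 6. By pigeonhole, the 6 residue classes mod 6 are the pigeonholes.
With 36 integers one could put 6 in each residue class and have no class reach 7.
The 37th integer pushes some class to 7, so 6·6 + 1 = 37.

37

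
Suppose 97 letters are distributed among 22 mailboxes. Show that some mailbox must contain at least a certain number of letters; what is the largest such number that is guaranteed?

5

Pigeonhole: the 22 mailboxes are the holes and the 97 letters are the pigeons.
If every mailbox held at most 4 letters, the total would be at most 22 × 4 = 88, which is less than 97.
So some mailbox holds at least ⌈97/22⌉ = 5 letters.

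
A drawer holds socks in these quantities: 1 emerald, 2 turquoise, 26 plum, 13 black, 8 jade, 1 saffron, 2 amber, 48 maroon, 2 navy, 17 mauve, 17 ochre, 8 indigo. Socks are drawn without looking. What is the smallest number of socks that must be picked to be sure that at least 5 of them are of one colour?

37

Pigeonhole: put each drawn sock into a box by colour. The largest draw with every box below 5 takes min(count, 4) from each colour; colours with fewer than 4 contribute all they have.
Σ min(cᵢ, 4) = 1 + 2 + 4 + 4 + 4 + 1 + 2 + 4 + 2 + 4 + 4 + 4 = 36.
Draw number 36 + 1 = 37 must push one box to 5.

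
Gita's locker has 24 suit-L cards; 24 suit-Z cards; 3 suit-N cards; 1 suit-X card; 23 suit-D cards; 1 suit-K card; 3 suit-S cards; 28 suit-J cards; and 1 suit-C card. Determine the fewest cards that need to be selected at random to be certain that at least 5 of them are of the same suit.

An adversary could hand out at most 4 cards per suit (5 suits run out sooner): 4 + 4 + 3 + 1 + 4 + 1 + 3 + 4 + 1 = 25 cards and still no suit has 5.
By the pigeonhole principle, one more card lands in a suit already at 4, so 26 draws are enough and 25 are not.

26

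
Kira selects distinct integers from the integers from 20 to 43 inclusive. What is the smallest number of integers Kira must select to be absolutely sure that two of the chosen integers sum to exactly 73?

A set avoiding the sum 73 can contain at most one of each pair {x, 73−x}, plus the 10 elements whose complement lies outside the range.
The integers 20, …, 36 (17 of them) are such a set: any two sum to at least 20+21 = 41 and at most 35+36 = 71 < 73.
By pigeonhole, any 18th integer completes one of the 7 pairs, so 18 choices force a sum of 73.

18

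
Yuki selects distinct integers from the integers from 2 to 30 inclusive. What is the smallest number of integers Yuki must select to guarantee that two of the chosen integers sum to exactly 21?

21

Two chosen integers sum to 21 exactly when both halves of some pair {x, 21−x} with 2 ≤ x ≤ 21−x ≤ 19 are chosen — 9 such pairs.
The remaining 11 elements (those with no distinct partner in range) can never complete a 21-sum, so the worst case takes all of them and one from each pair: 11 + 9 = 20.
The 21st integer has to be the second member of some pair, so 20 + 1 = 21.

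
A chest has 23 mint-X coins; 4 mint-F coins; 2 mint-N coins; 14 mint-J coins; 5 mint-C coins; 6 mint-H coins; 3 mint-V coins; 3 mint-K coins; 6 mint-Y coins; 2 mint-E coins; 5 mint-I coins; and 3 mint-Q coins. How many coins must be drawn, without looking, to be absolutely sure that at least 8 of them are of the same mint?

54

An adversary could hand out at most 7 coins per mint (10 mints run out sooner): 7 + 4 + 2 + 7 + 5 + 6 + 3 + 3 + 6 + 2 + 5 + 3 = 53 coins and still no mint has 8.
One more coin lands in a mint already at 7, so 54 draws are enough and 53 are not.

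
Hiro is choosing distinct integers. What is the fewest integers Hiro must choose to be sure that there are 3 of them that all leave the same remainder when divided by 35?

71

By pigeonhole, the 35 residue classes mod 35 are the pigeonholes.
With 70 integers one could put 2 in each residue class and have no class reach 3.
The 71st integer pushes some class to 3, so 35·2 + 1 = 71.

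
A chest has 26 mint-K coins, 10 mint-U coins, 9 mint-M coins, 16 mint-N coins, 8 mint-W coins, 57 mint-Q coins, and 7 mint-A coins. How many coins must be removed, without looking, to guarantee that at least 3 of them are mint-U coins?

126

In the worst case for collecting mint-U coins, every non-mint-U coin comes out first.
There are 26 + 9 + 16 + 8 + 57 + 7 = 123 non-mint-U coins altogether.
After those, each further coin must be mint-U, so 123 + 3 = 126 draws guarantee 3 mint-U coins.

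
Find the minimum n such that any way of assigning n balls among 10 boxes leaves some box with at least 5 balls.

With 40 balls one could put exactly 4 in each of the 10 boxes, and no box would reach 5.
Pigeonhole: one more ball must land in a box that already has 4, giving it 5.
So 10 × 4 + 1 = 41 balls are required.

41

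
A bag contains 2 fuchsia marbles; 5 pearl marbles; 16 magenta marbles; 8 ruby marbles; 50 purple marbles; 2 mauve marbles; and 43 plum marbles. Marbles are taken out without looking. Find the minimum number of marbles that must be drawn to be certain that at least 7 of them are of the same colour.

34

The 7 colours are the holes; the marbles drawn are the pigeons.
To avoid 7 of any one colour, the worst case takes at most 6 of each colour, or every marble of a colour that has fewer than 6.
That gives 2 + 5 + 6 + 6 + 6 + 2 + 6 = 33 marbles with no colour reaching 7.
The next marble forces some colour to 7, so 33 + 1 = 34.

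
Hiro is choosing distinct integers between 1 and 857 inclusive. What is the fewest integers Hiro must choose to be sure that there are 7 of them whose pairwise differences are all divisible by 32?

193

Integers whose pairwise differences are multiples of 32 are exactly those sharing a remainder mod 32. The 32 residue classes mod 32 are the pigeonholes.
With 192 integers one could put 6 in each residue class and have no class reach 7.
The 193rd integer pushes some class to 7, so 32·6 + 1 = 193.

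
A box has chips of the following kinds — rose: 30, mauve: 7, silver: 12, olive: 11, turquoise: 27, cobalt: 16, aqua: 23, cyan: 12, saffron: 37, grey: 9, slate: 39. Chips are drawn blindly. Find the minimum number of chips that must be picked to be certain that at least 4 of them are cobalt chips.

211

In the worst case for collecting cobalt chips, every non-cobalt chip comes out first.
There are 30 + 7 + 12 + 11 + 27 + 23 + 12 + 37 + 9 + 39 = 207 non-cobalt chips altogether.
After those, each further chip must be cobalt, so 207 + 4 = 211 draws guarantee 4 cobalt chips.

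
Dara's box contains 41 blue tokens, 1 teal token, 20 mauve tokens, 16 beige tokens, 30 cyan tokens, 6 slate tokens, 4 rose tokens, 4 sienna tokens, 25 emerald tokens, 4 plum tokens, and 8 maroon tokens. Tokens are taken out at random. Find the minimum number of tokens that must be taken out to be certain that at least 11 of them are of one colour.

By pigeonhole, the 11 colours are the holes; the tokens drawn are the pigeons.
To avoid 11 of any one colour, the worst case takes at most 10 of each colour, or every token of a colour that has fewer than 10.
That gives 10 + 1 + 10 + 10 + 10 + 6 + 4 + 4 + 10 + 4 + 8 = 77 tokens with no colour reaching 11.
The next token forces some colour to 11, so 77 + 1 = 78.

78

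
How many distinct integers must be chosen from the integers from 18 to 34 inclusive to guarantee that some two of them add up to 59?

13

Group the elements by complementary pair {x, 59−x}: {25,34}, {26,33}, {27,32}, …, giving 5 two-element pairs and 7 integers whose partner 59−x falls outside [18,34].
By pigeonhole, treating each of those 12 groups as a pigeonhole, one can pick one integer per group — 12 integers — with no two summing to 59.
The 13th integer lands in an occupied pair, forcing a sum of 59.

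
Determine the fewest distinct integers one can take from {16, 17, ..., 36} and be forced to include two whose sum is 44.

16

Group the elements by complementary pair {x, 44−x}: {16,28}, {17,27}, {18,26}, …, giving 6 two-element pairs, the single value 22 (it cannot pair with itself since the integers are distinct), and 8 integers whose partner 44−x falls outside [16,36].
By pigeonhole, treating each of those 15 groups as a pigeonhole, one can pick one integer per group — 15 integers — with no two summing to 44.
The 16th integer lands in an occupied pair, forcing a sum of 44.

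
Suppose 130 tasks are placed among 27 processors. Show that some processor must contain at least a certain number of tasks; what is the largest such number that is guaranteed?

The 27 processors are the holes and the 130 tasks are the pigeons.
If every processor held at most 4 tasks, the total would be at most 27 × 4 = 108, which is less than 130.
So some processor holds at least ⌈130/27⌉ = 5 tasks.

5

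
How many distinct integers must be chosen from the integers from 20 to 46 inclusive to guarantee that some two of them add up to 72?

18

Two chosen integers sum to 72 exactly when both halves of some pair {x, 72−x} with 26 ≤ x ≤ 72−x ≤ 46 are chosen — 10 such pairs.
The remaining 7 elements (those with no distinct partner in range) can never complete a 72-sum, so the worst case takes all of them and one from each pair: 7 + 10 = 17.
By pigeonhole, the 18th integer has to be the second member of some pair, so 17 + 1 = 18.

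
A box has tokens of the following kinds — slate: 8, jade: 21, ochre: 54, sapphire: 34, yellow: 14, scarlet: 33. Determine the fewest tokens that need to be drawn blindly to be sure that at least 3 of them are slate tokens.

In the worst case for collecting slate tokens, every non-slate token comes out first.
There are 21 + 54 + 34 + 14 + 33 = 156 non-slate tokens altogether.
After those, each further token must be slate, so 156 + 3 = 159 draws guarantee 3 slate tokens.

159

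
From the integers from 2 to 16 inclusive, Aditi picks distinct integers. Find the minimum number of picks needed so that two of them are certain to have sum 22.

11

Two chosen integers sum to 22 exactly when both halves of some pair {x, 22−x} with 6 ≤ x ≤ 22−x ≤ 16 are chosen — 5 such pairs.
The remaining 5 elements (those with no distinct partner in range) can never complete a 22-sum, so the worst case takes all of them and one from each pair: 5 + 5 = 10.
By pigeonhole, the 11th integer has to be the second member of some pair, so 10 + 1 = 11.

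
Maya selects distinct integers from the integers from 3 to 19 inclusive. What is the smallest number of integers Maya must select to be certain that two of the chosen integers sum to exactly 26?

12

A set avoiding the sum 26 can contain at most one of each pair {x, 26−x}, plus the 5 elements whose complement lies outside the range or equal to its own complement.
The integers 3, …, 13 (11 of them) are such a set: any two sum to at least 3+4 = 7 and at most 12+13 = 25 < 26.
By pigeonhole, any 12th integer completes one of the 6 pairs, so 12 choices force a sum of 26.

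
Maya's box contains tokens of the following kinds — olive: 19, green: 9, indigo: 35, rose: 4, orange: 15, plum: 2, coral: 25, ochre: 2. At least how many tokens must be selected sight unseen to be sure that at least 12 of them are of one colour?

62

Put each drawn token into a box by colour. The largest draw with every box below 12 takes min(count, 11) from each colour; colours with fewer than 11 contribute all they have.
Σ min(cᵢ, 11) = 11 + 9 + 11 + 4 + 11 + 2 + 11 + 2 = 61.
Draw number 61 + 1 = 62 must push one box to 12.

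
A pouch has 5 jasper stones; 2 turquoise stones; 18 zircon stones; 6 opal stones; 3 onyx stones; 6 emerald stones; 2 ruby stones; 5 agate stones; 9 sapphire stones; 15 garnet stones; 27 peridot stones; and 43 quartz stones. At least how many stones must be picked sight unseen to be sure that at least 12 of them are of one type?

83

An adversary could hand out at most 11 stones per type (8 types run out sooner): 5 + 2 + 11 + 6 + 3 + 6 + 2 + 5 + 9 + 11 + 11 + 11 = 82 stones and still no type has 12.
By the pigeonhole principle, one more stone lands in a type already at 11, so 83 draws are enough and 82 are not.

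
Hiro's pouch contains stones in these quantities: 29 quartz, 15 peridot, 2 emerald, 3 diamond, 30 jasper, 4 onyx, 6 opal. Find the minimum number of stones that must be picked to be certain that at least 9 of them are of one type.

Put each drawn stone into a box by type. The largest draw with every box below 9 takes min(count, 8) from each type; types with fewer than 8 contribute all they have.
Σ min(cᵢ, 8) = 8 + 8 + 2 + 3 + 8 + 4 + 6 = 39.
Draw number 39 + 1 = 40 must push one box to 9.

40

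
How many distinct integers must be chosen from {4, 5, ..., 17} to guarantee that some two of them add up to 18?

A set avoiding the sum 18 can contain at most one of each pair {x, 18−x}, plus the 4 elements whose complement lies outside the range or equal to its own complement.
The integers 9, …, 17 (9 of them) are such a set: any two sum to at least 9+10 = 19 > 18.
By pigeonhole, any 10th integer completes one of the 5 pairs, so 10 choices force a sum of 18.

10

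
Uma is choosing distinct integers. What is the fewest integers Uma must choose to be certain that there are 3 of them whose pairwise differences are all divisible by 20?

Integers whose pairwise differences are multiples of 20 are exactly those sharing a remainder mod 20. The 20 residue classes mod 20 are the pigeonholes.
With 40 integers one could put 2 in each residue class and have no class reach 3.
The 41st integer pushes some class to 3, so 20·2 + 1 = 41.

41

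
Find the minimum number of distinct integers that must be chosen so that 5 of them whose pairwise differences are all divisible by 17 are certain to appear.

Integers whose pairwise differences are multiples of 17 are exactly those sharing a remainder mod 17. The 17 residue classes mod 17 are the pigeonholes.
With 68 integers one could put 4 in each residue class and have no class reach 5.
The 69th integer pushes some class to 5, so 17·4 + 1 = 69.

69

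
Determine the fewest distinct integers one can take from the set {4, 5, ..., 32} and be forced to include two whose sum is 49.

Two chosen integers sum to 49 exactly when both halves of some pair {x, 49−x} with 17 ≤ x ≤ 49−x ≤ 32 are chosen — 8 such pairs.
The remaining 13 elements (those with no distinct partner in range) can never complete a 49-sum, so the worst case takes all of them and one from each pair: 13 + 8 = 21.
The 22nd integer has to be the second member of some pair, so 21 + 1 = 22.

22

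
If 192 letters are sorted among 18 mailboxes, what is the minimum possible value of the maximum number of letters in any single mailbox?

By pigeonhole, the 18 mailboxes are the holes and the 192 letters are the pigeons.
If every mailbox held at most 10 letters, the total would be at most 18 × 10 = 180, which is less than 192.
So some mailbox holds at least ⌈192/18⌉ = 11 letters.

11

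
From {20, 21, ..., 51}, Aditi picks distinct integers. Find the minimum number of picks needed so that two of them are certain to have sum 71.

17

A set avoiding the sum 71 can contain at most one of each pair {x, 71−x}.
The integers 36, …, 51 (16 of them) are such a set: any two sum to at least 36+37 = 73 > 71.
Any 17th integer completes one of the 16 pairs, so 17 choices force a sum of 71.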